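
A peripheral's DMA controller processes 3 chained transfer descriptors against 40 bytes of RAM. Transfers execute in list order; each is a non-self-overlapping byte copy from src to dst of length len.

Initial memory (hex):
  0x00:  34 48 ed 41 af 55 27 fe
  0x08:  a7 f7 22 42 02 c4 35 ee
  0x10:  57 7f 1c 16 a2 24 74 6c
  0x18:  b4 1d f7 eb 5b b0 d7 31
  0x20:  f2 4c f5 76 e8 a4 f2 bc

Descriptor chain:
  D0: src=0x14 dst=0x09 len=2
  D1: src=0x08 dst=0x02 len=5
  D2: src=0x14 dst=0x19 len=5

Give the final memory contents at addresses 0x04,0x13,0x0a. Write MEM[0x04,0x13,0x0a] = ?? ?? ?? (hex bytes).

D0: mem[0x09..0x0a] <- [a2 24]
D1: mem[0x02..0x06] <- [a7 a2 24 42 02]
D2: mem[0x19..0x1d] <- [a2 24 74 6c b4]
query mem[0x04]=0x24, mem[0x13]=0x16, mem[0x0a]=0x24

MEM[0x04,0x13,0x0a] = 24 16 24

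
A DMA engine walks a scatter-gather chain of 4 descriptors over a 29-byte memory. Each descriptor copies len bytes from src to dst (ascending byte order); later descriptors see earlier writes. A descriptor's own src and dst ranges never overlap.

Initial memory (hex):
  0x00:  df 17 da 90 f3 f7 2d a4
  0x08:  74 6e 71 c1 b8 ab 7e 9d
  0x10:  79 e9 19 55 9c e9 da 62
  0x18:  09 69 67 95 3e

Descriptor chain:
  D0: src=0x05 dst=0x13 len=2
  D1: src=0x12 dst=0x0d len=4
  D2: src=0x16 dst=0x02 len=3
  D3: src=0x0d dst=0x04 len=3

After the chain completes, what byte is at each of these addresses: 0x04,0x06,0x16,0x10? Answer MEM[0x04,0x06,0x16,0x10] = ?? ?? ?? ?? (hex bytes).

#0 dst[0x13+2] := {0xf7,0x2d}
#1 dst[0x0d+4] := {0x19,0xf7,0x2d,0xe9}
#2 dst[0x02+3] := {0xda,0x62,0x09}
#3 dst[0x04+3] := {0x19,0xf7,0x2d}
query mem[0x04]=0x19, mem[0x06]=0x2d, mem[0x16]=0xda, mem[0x10]=0xe9

MEM[0x04,0x06,0x16,0x10] = 19 2d da e9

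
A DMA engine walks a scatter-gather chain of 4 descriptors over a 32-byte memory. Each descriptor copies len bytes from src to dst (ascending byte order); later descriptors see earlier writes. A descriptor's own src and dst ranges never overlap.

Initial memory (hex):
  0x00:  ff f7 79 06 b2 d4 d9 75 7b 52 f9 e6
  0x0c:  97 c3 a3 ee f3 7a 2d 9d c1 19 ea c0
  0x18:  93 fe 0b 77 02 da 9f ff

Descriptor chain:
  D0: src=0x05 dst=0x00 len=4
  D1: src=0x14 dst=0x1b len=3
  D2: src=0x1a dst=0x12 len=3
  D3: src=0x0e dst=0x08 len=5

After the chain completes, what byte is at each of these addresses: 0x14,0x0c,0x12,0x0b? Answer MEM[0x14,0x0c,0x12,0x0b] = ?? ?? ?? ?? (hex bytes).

D0: mem[0x00..0x03] <- [d4 d9 75 7b]
D1: mem[0x1b..0x1d] <- [c1 19 ea]
D2: mem[0x12..0x14] <- [0b c1 19]
D3: mem[0x08..0x0c] <- [a3 ee f3 7a 0b]
query mem[0x14]=0x19, mem[0x0c]=0x0b, mem[0x12]=0x0b, mem[0x0b]=0x7a

MEM[0x14,0x0c,0x12,0x0b] = 19 0b 0b 7a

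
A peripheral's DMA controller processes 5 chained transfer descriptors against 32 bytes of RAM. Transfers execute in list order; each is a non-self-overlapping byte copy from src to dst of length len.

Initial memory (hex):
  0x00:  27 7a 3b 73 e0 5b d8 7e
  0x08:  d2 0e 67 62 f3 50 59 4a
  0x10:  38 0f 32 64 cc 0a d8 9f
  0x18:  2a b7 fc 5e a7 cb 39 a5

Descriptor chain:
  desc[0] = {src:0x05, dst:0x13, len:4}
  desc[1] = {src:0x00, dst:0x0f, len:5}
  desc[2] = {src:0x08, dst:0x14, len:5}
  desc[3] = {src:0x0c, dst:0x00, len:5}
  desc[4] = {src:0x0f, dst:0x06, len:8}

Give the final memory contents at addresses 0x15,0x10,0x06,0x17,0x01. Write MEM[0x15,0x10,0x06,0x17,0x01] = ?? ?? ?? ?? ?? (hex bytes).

MEM[0x15,0x10,0x06,0x17,0x01] = 0e 7a 27 62 50

#0 dst[0x13+4] := {0x5b,0xd8,0x7e,0xd2}
#1 dst[0x0f+5] := {0x27,0x7a,0x3b,0x73,0xe0}
#2 dst[0x14+5] := {0xd2,0x0e,0x67,0x62,0xf3}
#3 dst[0x00+5] := {0xf3,0x50,0x59,0x27,0x7a}
#4 dst[0x06+8] := {0x27,0x7a,0x3b,0x73,0xe0,0xd2,0x0e,0x67}
query mem[0x15]=0x0e, mem[0x10]=0x7a, mem[0x06]=0x27, mem[0x17]=0x62, mem[0x01]=0x50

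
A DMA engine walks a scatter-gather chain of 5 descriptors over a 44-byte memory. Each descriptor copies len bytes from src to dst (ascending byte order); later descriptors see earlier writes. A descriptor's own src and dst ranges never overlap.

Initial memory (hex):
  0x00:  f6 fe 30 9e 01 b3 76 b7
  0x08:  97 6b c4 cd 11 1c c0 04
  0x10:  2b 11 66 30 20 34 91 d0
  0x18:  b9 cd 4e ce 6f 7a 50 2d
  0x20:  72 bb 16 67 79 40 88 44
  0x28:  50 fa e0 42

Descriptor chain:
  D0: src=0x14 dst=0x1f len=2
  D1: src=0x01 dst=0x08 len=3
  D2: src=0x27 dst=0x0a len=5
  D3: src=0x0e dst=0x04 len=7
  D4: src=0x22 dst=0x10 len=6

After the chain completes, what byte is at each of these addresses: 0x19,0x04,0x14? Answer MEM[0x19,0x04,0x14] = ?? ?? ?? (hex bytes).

MEM[0x19,0x04,0x14] = cd 42 88

#0 dst[0x1f+2] := {0x20,0x34}
#1 dst[0x08+3] := {0xfe,0x30,0x9e}
#2 dst[0x0a+5] := {0x44,0x50,0xfa,0xe0,0x42}
#3 dst[0x04+7] := {0x42,0x04,0x2b,0x11,0x66,0x30,0x20}
#4 dst[0x10+6] := {0x16,0x67,0x79,0x40,0x88,0x44}
query mem[0x19]=0xcd, mem[0x04]=0x42, mem[0x14]=0x88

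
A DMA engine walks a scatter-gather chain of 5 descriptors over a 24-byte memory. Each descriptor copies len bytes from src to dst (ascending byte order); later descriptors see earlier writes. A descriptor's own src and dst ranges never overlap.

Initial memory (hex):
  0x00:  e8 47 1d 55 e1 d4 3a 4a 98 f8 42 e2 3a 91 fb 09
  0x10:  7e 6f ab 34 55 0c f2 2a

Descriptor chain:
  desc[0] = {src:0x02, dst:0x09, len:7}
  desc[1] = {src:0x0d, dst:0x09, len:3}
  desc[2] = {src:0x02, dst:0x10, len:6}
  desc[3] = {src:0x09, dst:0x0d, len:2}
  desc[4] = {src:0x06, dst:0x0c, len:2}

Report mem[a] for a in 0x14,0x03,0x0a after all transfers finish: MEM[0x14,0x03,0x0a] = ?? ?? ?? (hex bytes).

MEM[0x14,0x03,0x0a] = 3a 55 4a

  after D0: wrote 7B at 0x09 = 1d55e1d43a4a98
  after D1: wrote 3B at 0x09 = 3a4a98
  after D2: wrote 6B at 0x10 = 1d55e1d43a4a
  after D3: wrote 2B at 0x0d = 3a4a
  after D4: wrote 2B at 0x0c = 3a4a
query mem[0x14]=0x3a, mem[0x03]=0x55, mem[0x0a]=0x4a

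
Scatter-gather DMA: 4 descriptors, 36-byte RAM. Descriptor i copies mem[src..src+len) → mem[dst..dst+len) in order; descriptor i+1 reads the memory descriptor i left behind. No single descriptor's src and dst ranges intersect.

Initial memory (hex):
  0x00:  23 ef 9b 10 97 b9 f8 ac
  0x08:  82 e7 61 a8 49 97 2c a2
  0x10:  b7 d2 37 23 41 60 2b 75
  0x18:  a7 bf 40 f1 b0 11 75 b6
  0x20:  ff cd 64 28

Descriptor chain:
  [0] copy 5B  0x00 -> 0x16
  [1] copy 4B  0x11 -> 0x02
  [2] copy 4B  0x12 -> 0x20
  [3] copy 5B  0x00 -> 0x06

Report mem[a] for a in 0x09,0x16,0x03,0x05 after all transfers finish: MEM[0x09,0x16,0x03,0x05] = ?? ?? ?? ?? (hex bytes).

MEM[0x09,0x16,0x03,0x05] = 37 23 37 41

D0: mem[0x16..0x1a] <- [23 ef 9b 10 97]
D1: mem[0x02..0x05] <- [d2 37 23 41]
D2: mem[0x20..0x23] <- [37 23 41 60]
D3: mem[0x06..0x0a] <- [23 ef d2 37 23]
query mem[0x09]=0x37, mem[0x16]=0x23, mem[0x03]=0x37, mem[0x05]=0x41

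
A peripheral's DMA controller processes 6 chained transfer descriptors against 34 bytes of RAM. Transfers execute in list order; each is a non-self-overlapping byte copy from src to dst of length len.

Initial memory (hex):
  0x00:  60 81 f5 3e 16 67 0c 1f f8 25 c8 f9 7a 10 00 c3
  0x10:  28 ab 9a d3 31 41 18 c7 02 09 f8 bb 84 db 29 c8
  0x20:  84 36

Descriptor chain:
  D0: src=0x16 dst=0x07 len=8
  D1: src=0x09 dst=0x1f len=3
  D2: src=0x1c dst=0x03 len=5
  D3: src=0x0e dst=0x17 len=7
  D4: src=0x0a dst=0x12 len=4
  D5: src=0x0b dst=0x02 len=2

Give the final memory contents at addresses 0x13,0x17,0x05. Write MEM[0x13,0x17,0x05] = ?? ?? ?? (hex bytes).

  after D0: wrote 8B at 0x07 = 18c70209f8bb84db
  after D1: wrote 3B at 0x1f = 0209f8
  after D2: wrote 5B at 0x03 = 84db290209
  after D3: wrote 7B at 0x17 = dbc328ab9ad331
  after D4: wrote 4B at 0x12 = 09f8bb84
  after D5: wrote 2B at 0x02 = f8bb
query mem[0x13]=0xf8, mem[0x17]=0xdb, mem[0x05]=0x29

MEM[0x13,0x17,0x05] = f8 db 29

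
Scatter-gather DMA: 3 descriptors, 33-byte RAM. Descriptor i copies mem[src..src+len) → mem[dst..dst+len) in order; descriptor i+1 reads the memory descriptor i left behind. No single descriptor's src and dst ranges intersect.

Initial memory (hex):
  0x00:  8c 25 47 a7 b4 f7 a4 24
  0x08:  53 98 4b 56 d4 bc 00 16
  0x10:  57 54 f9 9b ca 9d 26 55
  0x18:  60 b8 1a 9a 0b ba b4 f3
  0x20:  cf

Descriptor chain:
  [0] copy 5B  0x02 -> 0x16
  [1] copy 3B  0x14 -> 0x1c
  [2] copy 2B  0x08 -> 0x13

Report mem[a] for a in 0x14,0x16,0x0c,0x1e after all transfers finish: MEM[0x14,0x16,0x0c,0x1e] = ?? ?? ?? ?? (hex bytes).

D0: mem[0x16..0x1a] <- [47 a7 b4 f7 a4]
D1: mem[0x1c..0x1e] <- [ca 9d 47]
D2: mem[0x13..0x14] <- [53 98]
query mem[0x14]=0x98, mem[0x16]=0x47, mem[0x0c]=0xd4, mem[0x1e]=0x47

MEM[0x14,0x16,0x0c,0x1e] = 98 47 d4 47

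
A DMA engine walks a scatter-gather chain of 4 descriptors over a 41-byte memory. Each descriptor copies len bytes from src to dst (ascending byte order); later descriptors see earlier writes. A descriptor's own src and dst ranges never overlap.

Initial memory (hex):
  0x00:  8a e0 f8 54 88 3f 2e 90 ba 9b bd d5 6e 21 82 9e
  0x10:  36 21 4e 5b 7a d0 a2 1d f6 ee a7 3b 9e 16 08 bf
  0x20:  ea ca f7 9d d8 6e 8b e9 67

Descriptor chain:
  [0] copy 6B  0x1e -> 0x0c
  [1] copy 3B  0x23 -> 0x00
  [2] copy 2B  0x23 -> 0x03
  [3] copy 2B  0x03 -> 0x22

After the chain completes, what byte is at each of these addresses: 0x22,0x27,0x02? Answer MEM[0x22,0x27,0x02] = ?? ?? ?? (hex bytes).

  after D0: wrote 6B at 0x0c = 08bfeacaf79d
  after D1: wrote 3B at 0x00 = 9dd86e
  after D2: wrote 2B at 0x03 = 9dd8
  after D3: wrote 2B at 0x22 = 9dd8
query mem[0x22]=0x9d, mem[0x27]=0xe9, mem[0x02]=0x6e

MEM[0x22,0x27,0x02] = 9d e9 6e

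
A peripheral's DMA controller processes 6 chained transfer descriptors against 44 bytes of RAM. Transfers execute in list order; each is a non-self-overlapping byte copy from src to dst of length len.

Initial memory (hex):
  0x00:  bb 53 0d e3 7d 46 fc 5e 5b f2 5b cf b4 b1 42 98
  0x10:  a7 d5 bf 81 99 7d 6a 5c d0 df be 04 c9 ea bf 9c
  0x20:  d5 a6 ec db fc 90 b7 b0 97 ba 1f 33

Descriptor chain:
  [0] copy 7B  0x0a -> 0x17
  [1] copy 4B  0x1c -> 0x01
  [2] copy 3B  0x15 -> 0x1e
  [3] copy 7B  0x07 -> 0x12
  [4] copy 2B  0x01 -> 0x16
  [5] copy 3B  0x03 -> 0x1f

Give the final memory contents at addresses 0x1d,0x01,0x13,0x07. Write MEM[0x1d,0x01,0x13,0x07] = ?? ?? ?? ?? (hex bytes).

  after D0: wrote 7B at 0x17 = 5bcfb4b14298a7
  after D1: wrote 4B at 0x01 = 98a7bf9c
  after D2: wrote 3B at 0x1e = 7d6a5b
  after D3: wrote 7B at 0x12 = 5e5bf25bcfb4b1
  after D4: wrote 2B at 0x16 = 98a7
  after D5: wrote 3B at 0x1f = bf9c46
query mem[0x1d]=0xa7, mem[0x01]=0x98, mem[0x13]=0x5b, mem[0x07]=0x5e

MEM[0x1d,0x01,0x13,0x07] = a7 98 5b 5e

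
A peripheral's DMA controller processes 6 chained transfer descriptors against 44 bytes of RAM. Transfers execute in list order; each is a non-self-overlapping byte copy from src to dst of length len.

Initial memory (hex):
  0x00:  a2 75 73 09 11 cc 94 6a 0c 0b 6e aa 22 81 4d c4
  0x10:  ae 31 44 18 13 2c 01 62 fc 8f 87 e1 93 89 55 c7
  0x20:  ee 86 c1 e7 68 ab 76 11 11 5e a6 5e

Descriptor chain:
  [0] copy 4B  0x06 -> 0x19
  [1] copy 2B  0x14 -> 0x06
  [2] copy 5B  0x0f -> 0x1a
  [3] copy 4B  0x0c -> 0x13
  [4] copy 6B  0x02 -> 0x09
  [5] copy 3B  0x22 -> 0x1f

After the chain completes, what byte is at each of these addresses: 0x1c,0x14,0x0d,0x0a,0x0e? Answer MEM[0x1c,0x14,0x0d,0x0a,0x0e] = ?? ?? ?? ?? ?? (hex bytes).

MEM[0x1c,0x14,0x0d,0x0a,0x0e] = 31 81 13 09 2c

D0: mem[0x19..0x1c] <- [94 6a 0c 0b]
D1: mem[0x06..0x07] <- [13 2c]
D2: mem[0x1a..0x1e] <- [c4 ae 31 44 18]
D3: mem[0x13..0x16] <- [22 81 4d c4]
D4: mem[0x09..0x0e] <- [73 09 11 cc 13 2c]
D5: mem[0x1f..0x21] <- [c1 e7 68]
query mem[0x1c]=0x31, mem[0x14]=0x81, mem[0x0d]=0x13, mem[0x0a]=0x09, mem[0x0e]=0x2c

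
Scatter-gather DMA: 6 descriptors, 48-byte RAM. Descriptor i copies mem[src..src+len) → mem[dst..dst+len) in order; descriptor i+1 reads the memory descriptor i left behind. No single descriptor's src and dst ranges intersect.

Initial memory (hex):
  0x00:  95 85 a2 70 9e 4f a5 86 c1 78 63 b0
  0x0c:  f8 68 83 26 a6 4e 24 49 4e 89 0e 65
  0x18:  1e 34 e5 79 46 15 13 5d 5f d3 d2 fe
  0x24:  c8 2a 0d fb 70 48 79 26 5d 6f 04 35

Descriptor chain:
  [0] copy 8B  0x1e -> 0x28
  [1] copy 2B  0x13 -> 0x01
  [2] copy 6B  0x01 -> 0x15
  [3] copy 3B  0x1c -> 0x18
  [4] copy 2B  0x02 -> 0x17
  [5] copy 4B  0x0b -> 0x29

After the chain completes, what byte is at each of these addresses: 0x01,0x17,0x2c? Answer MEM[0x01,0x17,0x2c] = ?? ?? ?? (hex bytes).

#0 dst[0x28+8] := {0x13,0x5d,0x5f,0xd3,0xd2,0xfe,0xc8,0x2a}
#1 dst[0x01+2] := {0x49,0x4e}
#2 dst[0x15+6] := {0x49,0x4e,0x70,0x9e,0x4f,0xa5}
#3 dst[0x18+3] := {0x46,0x15,0x13}
#4 dst[0x17+2] := {0x4e,0x70}
#5 dst[0x29+4] := {0xb0,0xf8,0x68,0x83}
query mem[0x01]=0x49, mem[0x17]=0x4e, mem[0x2c]=0x83

MEM[0x01,0x17,0x2c] = 49 4e 83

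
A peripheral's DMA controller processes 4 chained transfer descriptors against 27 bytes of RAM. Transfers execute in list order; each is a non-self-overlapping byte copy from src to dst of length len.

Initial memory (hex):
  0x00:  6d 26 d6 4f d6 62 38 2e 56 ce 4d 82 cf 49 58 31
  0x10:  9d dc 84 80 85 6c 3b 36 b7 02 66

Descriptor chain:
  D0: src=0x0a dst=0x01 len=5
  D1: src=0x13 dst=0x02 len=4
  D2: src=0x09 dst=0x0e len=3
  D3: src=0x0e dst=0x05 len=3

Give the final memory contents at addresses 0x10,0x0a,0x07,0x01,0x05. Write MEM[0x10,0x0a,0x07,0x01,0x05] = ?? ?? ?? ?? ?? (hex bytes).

[0] 0x0a->0x01 len=5 : 4d 82 cf 49 58
[1] 0x13->0x02 len=4 : 80 85 6c 3b
[2] 0x09->0x0e len=3 : ce 4d 82
[3] 0x0e->0x05 len=3 : ce 4d 82
query mem[0x10]=0x82, mem[0x0a]=0x4d, mem[0x07]=0x82, mem[0x01]=0x4d, mem[0x05]=0xce

MEM[0x10,0x0a,0x07,0x01,0x05] = 82 4d 82 4d ce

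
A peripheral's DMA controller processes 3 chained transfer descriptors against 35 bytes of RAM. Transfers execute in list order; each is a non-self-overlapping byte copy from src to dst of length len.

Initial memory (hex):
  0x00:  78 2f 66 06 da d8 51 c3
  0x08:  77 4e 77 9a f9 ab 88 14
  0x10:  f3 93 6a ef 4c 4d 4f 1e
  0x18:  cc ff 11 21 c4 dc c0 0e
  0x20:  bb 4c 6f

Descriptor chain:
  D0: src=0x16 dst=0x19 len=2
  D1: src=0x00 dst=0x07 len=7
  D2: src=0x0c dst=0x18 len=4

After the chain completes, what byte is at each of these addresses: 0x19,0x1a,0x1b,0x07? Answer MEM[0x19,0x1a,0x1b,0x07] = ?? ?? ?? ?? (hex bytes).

MEM[0x19,0x1a,0x1b,0x07] = 51 88 14 78

#0 dst[0x19+2] := {0x4f,0x1e}
#1 dst[0x07+7] := {0x78,0x2f,0x66,0x06,0xda,0xd8,0x51}
#2 dst[0x18+4] := {0xd8,0x51,0x88,0x14}
query mem[0x19]=0x51, mem[0x1a]=0x88, mem[0x1b]=0x14, mem[0x07]=0x78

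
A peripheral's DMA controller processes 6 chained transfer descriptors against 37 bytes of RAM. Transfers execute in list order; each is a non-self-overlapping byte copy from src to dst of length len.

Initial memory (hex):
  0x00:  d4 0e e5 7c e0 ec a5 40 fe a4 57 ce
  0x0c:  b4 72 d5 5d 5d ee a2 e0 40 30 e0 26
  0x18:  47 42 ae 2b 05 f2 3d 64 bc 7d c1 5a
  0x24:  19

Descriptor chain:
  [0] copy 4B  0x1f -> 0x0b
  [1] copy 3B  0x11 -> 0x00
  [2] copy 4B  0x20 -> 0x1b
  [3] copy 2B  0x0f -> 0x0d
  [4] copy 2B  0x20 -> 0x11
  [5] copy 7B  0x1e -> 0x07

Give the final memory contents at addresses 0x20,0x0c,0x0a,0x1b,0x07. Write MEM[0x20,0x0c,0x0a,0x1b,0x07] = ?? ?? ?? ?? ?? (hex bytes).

D0: mem[0x0b..0x0e] <- [64 bc 7d c1]
D1: mem[0x00..0x02] <- [ee a2 e0]
D2: mem[0x1b..0x1e] <- [bc 7d c1 5a]
D3: mem[0x0d..0x0e] <- [5d 5d]
D4: mem[0x11..0x12] <- [bc 7d]
D5: mem[0x07..0x0d] <- [5a 64 bc 7d c1 5a 19]
query mem[0x20]=0xbc, mem[0x0c]=0x5a, mem[0x0a]=0x7d, mem[0x1b]=0xbc, mem[0x07]=0x5a

MEM[0x20,0x0c,0x0a,0x1b,0x07] = bc 5a 7d bc 5a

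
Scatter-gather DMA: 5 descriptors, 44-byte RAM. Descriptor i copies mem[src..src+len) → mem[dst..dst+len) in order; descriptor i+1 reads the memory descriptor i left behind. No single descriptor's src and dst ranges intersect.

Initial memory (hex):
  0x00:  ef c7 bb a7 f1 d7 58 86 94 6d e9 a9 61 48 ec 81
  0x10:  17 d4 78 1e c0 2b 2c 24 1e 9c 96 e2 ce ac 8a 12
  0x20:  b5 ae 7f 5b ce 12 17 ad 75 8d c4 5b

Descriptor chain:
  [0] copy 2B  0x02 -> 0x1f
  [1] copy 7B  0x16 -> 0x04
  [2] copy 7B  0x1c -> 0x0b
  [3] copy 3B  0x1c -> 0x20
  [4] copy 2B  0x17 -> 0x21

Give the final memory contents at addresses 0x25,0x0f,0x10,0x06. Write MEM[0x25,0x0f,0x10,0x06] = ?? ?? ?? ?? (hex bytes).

MEM[0x25,0x0f,0x10,0x06] = 12 a7 ae 1e

D0: mem[0x1f..0x20] <- [bb a7]
D1: mem[0x04..0x0a] <- [2c 24 1e 9c 96 e2 ce]
D2: mem[0x0b..0x11] <- [ce ac 8a bb a7 ae 7f]
D3: mem[0x20..0x22] <- [ce ac 8a]
D4: mem[0x21..0x22] <- [24 1e]
query mem[0x25]=0x12, mem[0x0f]=0xa7, mem[0x10]=0xae, mem[0x06]=0x1e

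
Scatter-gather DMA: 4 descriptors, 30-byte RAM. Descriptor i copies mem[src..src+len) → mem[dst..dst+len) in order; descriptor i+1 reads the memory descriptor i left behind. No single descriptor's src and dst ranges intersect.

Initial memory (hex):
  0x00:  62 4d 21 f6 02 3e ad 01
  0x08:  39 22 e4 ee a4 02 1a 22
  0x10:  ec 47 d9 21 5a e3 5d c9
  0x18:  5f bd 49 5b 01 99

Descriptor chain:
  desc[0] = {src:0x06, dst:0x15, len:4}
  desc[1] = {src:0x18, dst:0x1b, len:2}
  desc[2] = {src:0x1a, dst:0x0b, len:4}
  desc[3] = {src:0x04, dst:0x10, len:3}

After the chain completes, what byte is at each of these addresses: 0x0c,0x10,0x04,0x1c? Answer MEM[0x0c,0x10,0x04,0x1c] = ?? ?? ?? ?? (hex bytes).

MEM[0x0c,0x10,0x04,0x1c] = 22 02 02 bd

  after D0: wrote 4B at 0x15 = ad013922
  after D1: wrote 2B at 0x1b = 22bd
  after D2: wrote 4B at 0x0b = 4922bd99
  after D3: wrote 3B at 0x10 = 023ead
query mem[0x0c]=0x22, mem[0x10]=0x02, mem[0x04]=0x02, mem[0x1c]=0xbd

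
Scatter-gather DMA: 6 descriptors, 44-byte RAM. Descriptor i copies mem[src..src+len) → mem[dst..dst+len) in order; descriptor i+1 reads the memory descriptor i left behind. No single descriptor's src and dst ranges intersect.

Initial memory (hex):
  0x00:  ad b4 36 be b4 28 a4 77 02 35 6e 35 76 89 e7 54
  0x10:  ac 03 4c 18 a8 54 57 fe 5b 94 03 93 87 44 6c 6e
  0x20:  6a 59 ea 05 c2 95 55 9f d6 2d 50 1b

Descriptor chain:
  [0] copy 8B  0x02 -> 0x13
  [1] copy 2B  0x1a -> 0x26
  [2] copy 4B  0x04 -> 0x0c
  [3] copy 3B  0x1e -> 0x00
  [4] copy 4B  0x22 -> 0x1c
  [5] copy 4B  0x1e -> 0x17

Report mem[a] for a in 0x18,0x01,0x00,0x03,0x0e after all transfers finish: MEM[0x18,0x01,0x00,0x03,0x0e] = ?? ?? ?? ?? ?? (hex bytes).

MEM[0x18,0x01,0x00,0x03,0x0e] = 95 6e 6c be a4

#0 dst[0x13+8] := {0x36,0xbe,0xb4,0x28,0xa4,0x77,0x02,0x35}
#1 dst[0x26+2] := {0x35,0x93}
#2 dst[0x0c+4] := {0xb4,0x28,0xa4,0x77}
#3 dst[0x00+3] := {0x6c,0x6e,0x6a}
#4 dst[0x1c+4] := {0xea,0x05,0xc2,0x95}
#5 dst[0x17+4] := {0xc2,0x95,0x6a,0x59}
query mem[0x18]=0x95, mem[0x01]=0x6e, mem[0x00]=0x6c, mem[0x03]=0xbe, mem[0x0e]=0xa4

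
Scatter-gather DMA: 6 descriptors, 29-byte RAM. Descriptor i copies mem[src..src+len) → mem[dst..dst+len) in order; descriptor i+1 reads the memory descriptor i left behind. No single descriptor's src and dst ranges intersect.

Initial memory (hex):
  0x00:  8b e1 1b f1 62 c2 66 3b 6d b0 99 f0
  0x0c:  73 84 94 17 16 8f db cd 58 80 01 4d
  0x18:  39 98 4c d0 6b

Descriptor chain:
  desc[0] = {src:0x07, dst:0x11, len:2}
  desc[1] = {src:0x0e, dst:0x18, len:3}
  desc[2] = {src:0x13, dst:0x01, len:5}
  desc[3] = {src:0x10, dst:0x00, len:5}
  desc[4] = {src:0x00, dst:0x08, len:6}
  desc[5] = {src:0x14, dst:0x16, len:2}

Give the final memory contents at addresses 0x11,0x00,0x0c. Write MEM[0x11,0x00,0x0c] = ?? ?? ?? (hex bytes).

MEM[0x11,0x00,0x0c] = 3b 16 58

#0 dst[0x11+2] := {0x3b,0x6d}
#1 dst[0x18+3] := {0x94,0x17,0x16}
#2 dst[0x01+5] := {0xcd,0x58,0x80,0x01,0x4d}
#3 dst[0x00+5] := {0x16,0x3b,0x6d,0xcd,0x58}
#4 dst[0x08+6] := {0x16,0x3b,0x6d,0xcd,0x58,0x4d}
#5 dst[0x16+2] := {0x58,0x80}
query mem[0x11]=0x3b, mem[0x00]=0x16, mem[0x0c]=0x58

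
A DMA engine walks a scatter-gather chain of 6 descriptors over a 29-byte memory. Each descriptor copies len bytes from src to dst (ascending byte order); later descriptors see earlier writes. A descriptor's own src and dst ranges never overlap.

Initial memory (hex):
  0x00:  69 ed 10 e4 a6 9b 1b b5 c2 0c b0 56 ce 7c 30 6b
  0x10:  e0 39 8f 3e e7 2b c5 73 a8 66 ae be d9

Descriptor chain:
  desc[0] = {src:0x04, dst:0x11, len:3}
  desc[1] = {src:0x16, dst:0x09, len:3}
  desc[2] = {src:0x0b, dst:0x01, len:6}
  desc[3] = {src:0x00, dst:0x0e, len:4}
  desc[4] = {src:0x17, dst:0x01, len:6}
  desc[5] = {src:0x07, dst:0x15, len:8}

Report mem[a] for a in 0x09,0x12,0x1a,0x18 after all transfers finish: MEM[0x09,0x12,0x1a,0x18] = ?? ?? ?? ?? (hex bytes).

MEM[0x09,0x12,0x1a,0x18] = c5 9b ce 73

[0] 0x04->0x11 len=3 : a6 9b 1b
[1] 0x16->0x09 len=3 : c5 73 a8
[2] 0x0b->0x01 len=6 : a8 ce 7c 30 6b e0
[3] 0x00->0x0e len=4 : 69 a8 ce 7c
[4] 0x17->0x01 len=6 : 73 a8 66 ae be d9
[5] 0x07->0x15 len=8 : b5 c2 c5 73 a8 ce 7c 69
query mem[0x09]=0xc5, mem[0x12]=0x9b, mem[0x1a]=0xce, mem[0x18]=0x73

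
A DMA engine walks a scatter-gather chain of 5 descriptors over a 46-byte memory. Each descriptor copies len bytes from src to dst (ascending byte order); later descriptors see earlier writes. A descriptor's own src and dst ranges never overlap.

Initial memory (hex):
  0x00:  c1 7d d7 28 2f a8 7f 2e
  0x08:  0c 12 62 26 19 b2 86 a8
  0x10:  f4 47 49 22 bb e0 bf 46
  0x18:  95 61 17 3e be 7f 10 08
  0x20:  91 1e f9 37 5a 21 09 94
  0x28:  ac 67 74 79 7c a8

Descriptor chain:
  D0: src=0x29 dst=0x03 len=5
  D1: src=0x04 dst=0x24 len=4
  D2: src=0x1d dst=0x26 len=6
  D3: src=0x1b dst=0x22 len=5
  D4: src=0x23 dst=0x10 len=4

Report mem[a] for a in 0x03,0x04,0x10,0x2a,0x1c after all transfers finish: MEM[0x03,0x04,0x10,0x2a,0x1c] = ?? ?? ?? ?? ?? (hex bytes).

MEM[0x03,0x04,0x10,0x2a,0x1c] = 67 74 be 1e be

D0: mem[0x03..0x07] <- [67 74 79 7c a8]
D1: mem[0x24..0x27] <- [74 79 7c a8]
D2: mem[0x26..0x2b] <- [7f 10 08 91 1e f9]
D3: mem[0x22..0x26] <- [3e be 7f 10 08]
D4: mem[0x10..0x13] <- [be 7f 10 08]
query mem[0x03]=0x67, mem[0x04]=0x74, mem[0x10]=0xbe, mem[0x2a]=0x1e, mem[0x1c]=0xbe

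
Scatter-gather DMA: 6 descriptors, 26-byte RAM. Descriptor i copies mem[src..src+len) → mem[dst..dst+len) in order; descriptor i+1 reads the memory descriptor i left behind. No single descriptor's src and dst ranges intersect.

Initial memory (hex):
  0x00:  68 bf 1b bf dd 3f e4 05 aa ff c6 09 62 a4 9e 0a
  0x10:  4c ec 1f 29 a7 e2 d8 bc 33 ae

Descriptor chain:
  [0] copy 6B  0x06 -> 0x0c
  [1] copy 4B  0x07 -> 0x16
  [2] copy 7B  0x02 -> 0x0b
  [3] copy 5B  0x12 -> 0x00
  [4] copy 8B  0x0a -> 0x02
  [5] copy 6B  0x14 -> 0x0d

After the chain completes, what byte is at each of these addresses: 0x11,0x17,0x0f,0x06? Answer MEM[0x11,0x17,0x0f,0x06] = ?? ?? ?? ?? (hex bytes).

D0: mem[0x0c..0x11] <- [e4 05 aa ff c6 09]
D1: mem[0x16..0x19] <- [05 aa ff c6]
D2: mem[0x0b..0x11] <- [1b bf dd 3f e4 05 aa]
D3: mem[0x00..0x04] <- [1f 29 a7 e2 05]
D4: mem[0x02..0x09] <- [c6 1b bf dd 3f e4 05 aa]
D5: mem[0x0d..0x12] <- [a7 e2 05 aa ff c6]
query mem[0x11]=0xff, mem[0x17]=0xaa, mem[0x0f]=0x05, mem[0x06]=0x3f

MEM[0x11,0x17,0x0f,0x06] = ff aa 05 3f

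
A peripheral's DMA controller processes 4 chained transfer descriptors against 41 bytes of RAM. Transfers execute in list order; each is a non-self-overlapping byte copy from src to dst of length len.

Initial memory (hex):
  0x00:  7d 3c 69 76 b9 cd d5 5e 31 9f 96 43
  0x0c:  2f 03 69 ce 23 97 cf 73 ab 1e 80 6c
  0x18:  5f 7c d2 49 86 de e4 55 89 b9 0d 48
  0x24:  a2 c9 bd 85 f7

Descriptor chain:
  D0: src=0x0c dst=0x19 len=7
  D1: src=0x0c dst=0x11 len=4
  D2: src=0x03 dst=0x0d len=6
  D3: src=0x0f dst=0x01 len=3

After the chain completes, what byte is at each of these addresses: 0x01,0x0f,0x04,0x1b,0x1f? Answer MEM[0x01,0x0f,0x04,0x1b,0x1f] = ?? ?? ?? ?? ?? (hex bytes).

MEM[0x01,0x0f,0x04,0x1b,0x1f] = cd cd b9 69 cf

D0: mem[0x19..0x1f] <- [2f 03 69 ce 23 97 cf]
D1: mem[0x11..0x14] <- [2f 03 69 ce]
D2: mem[0x0d..0x12] <- [76 b9 cd d5 5e 31]
D3: mem[0x01..0x03] <- [cd d5 5e]
query mem[0x01]=0xcd, mem[0x0f]=0xcd, mem[0x04]=0xb9, mem[0x1b]=0x69, mem[0x1f]=0xcf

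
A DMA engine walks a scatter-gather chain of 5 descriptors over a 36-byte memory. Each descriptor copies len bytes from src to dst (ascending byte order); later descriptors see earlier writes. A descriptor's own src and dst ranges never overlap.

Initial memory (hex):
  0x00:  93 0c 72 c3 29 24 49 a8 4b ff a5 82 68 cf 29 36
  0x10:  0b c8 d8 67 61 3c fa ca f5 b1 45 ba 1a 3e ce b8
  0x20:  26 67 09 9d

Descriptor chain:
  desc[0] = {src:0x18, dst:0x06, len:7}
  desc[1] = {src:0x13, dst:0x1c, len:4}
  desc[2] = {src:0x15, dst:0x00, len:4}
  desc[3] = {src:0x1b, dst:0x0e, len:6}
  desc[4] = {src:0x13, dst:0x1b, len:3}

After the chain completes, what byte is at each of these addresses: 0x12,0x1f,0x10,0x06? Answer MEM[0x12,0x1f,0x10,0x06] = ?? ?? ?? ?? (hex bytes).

D0: mem[0x06..0x0c] <- [f5 b1 45 ba 1a 3e ce]
D1: mem[0x1c..0x1f] <- [67 61 3c fa]
D2: mem[0x00..0x03] <- [3c fa ca f5]
D3: mem[0x0e..0x13] <- [ba 67 61 3c fa 26]
D4: mem[0x1b..0x1d] <- [26 61 3c]
query mem[0x12]=0xfa, mem[0x1f]=0xfa, mem[0x10]=0x61, mem[0x06]=0xf5

MEM[0x12,0x1f,0x10,0x06] = fa fa 61 f5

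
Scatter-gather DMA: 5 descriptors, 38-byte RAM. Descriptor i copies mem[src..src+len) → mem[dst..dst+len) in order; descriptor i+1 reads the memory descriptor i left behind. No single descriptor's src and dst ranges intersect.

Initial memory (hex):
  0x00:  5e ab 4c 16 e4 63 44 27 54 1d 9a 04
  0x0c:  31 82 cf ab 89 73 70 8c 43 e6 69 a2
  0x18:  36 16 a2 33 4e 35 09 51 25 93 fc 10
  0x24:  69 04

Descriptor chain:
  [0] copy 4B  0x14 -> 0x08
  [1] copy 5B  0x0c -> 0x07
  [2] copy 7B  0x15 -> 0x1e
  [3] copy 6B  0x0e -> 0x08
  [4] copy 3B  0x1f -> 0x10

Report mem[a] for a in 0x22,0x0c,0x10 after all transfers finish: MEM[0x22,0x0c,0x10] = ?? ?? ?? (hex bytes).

D0: mem[0x08..0x0b] <- [43 e6 69 a2]
D1: mem[0x07..0x0b] <- [31 82 cf ab 89]
D2: mem[0x1e..0x24] <- [e6 69 a2 36 16 a2 33]
D3: mem[0x08..0x0d] <- [cf ab 89 73 70 8c]
D4: mem[0x10..0x12] <- [69 a2 36]
query mem[0x22]=0x16, mem[0x0c]=0x70, mem[0x10]=0x69

MEM[0x22,0x0c,0x10] = 16 70 69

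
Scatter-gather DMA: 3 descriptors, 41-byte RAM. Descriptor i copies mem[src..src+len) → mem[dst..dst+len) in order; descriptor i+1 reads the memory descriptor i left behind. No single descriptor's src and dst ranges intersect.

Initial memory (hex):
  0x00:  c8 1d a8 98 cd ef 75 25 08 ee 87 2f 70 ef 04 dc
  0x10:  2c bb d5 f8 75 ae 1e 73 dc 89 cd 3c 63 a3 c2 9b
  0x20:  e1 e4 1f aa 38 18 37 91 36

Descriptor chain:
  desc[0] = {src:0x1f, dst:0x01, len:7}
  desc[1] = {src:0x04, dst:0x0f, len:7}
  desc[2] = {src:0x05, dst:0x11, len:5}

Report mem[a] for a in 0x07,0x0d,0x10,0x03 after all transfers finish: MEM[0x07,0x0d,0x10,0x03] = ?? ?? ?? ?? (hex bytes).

MEM[0x07,0x0d,0x10,0x03] = 18 ef aa e4

[0] 0x1f->0x01 len=7 : 9b e1 e4 1f aa 38 18
[1] 0x04->0x0f len=7 : 1f aa 38 18 08 ee 87
[2] 0x05->0x11 len=5 : aa 38 18 08 ee
query mem[0x07]=0x18, mem[0x0d]=0xef, mem[0x10]=0xaa, mem[0x03]=0xe4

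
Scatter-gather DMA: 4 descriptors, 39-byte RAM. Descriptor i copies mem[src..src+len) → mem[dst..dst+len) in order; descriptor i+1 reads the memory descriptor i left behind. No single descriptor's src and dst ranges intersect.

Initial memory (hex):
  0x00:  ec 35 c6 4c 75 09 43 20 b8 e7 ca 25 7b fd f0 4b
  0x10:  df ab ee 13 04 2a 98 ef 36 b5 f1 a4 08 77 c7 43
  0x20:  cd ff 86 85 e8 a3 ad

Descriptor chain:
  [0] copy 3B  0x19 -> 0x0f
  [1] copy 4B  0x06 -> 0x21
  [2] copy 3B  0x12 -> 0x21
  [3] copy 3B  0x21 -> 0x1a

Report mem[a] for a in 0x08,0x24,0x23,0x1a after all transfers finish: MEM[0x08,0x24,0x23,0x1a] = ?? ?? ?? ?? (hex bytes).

MEM[0x08,0x24,0x23,0x1a] = b8 e7 04 ee

#0 dst[0x0f+3] := {0xb5,0xf1,0xa4}
#1 dst[0x21+4] := {0x43,0x20,0xb8,0xe7}
#2 dst[0x21+3] := {0xee,0x13,0x04}
#3 dst[0x1a+3] := {0xee,0x13,0x04}
query mem[0x08]=0xb8, mem[0x24]=0xe7, mem[0x23]=0x04, mem[0x1a]=0xee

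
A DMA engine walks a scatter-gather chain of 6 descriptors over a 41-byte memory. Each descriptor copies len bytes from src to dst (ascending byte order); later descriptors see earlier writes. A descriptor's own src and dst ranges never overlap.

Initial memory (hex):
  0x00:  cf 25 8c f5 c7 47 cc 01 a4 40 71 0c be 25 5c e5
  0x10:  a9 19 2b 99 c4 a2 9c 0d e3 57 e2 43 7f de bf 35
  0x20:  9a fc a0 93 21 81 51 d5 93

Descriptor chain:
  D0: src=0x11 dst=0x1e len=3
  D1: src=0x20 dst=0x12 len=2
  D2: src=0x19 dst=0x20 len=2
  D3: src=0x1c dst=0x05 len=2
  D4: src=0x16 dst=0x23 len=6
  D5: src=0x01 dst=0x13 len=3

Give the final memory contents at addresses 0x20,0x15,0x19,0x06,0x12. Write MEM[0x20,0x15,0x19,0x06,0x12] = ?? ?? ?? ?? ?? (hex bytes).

#0 dst[0x1e+3] := {0x19,0x2b,0x99}
#1 dst[0x12+2] := {0x99,0xfc}
#2 dst[0x20+2] := {0x57,0xe2}
#3 dst[0x05+2] := {0x7f,0xde}
#4 dst[0x23+6] := {0x9c,0x0d,0xe3,0x57,0xe2,0x43}
#5 dst[0x13+3] := {0x25,0x8c,0xf5}
query mem[0x20]=0x57, mem[0x15]=0xf5, mem[0x19]=0x57, mem[0x06]=0xde, mem[0x12]=0x99

MEM[0x20,0x15,0x19,0x06,0x12] = 57 f5 57 de 99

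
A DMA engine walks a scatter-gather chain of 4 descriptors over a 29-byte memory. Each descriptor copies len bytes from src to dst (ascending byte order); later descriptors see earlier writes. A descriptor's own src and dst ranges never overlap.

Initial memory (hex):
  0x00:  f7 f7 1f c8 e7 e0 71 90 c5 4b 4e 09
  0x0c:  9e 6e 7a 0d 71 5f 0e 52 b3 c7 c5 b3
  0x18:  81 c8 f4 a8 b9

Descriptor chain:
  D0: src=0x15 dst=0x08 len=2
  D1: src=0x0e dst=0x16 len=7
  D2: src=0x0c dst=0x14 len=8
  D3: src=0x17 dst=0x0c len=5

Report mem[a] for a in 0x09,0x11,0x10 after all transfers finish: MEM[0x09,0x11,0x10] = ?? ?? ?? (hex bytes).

MEM[0x09,0x11,0x10] = c5 5f 52

[0] 0x15->0x08 len=2 : c7 c5
[1] 0x0e->0x16 len=7 : 7a 0d 71 5f 0e 52 b3
[2] 0x0c->0x14 len=8 : 9e 6e 7a 0d 71 5f 0e 52
[3] 0x17->0x0c len=5 : 0d 71 5f 0e 52
query mem[0x09]=0xc5, mem[0x11]=0x5f, mem[0x10]=0x52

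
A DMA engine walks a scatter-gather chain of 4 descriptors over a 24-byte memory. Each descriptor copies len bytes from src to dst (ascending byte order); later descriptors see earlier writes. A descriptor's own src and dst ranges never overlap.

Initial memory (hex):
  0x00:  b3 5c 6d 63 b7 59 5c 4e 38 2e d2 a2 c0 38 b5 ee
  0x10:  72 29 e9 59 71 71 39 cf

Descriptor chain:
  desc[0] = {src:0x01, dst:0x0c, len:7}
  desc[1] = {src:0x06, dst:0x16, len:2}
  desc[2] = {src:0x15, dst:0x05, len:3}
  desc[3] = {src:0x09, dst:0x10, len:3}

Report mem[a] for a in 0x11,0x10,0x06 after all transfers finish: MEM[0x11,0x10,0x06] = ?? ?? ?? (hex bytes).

D0: mem[0x0c..0x12] <- [5c 6d 63 b7 59 5c 4e]
D1: mem[0x16..0x17] <- [5c 4e]
D2: mem[0x05..0x07] <- [71 5c 4e]
D3: mem[0x10..0x12] <- [2e d2 a2]
query mem[0x11]=0xd2, mem[0x10]=0x2e, mem[0x06]=0x5c

MEM[0x11,0x10,0x06] = d2 2e 5c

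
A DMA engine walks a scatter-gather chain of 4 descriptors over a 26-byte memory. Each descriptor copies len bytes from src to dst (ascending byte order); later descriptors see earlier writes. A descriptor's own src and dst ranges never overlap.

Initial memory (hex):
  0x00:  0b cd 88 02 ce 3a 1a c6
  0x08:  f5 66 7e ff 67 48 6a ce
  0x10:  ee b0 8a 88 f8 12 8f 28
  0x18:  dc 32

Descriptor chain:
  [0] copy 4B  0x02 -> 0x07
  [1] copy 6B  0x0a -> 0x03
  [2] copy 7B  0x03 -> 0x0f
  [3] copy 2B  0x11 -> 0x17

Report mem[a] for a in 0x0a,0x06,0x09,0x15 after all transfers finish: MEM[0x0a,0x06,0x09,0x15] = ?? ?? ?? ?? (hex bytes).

MEM[0x0a,0x06,0x09,0x15] = 3a 48 ce ce

[0] 0x02->0x07 len=4 : 88 02 ce 3a
[1] 0x0a->0x03 len=6 : 3a ff 67 48 6a ce
[2] 0x03->0x0f len=7 : 3a ff 67 48 6a ce ce
[3] 0x11->0x17 len=2 : 67 48
query mem[0x0a]=0x3a, mem[0x06]=0x48, mem[0x09]=0xce, mem[0x15]=0xce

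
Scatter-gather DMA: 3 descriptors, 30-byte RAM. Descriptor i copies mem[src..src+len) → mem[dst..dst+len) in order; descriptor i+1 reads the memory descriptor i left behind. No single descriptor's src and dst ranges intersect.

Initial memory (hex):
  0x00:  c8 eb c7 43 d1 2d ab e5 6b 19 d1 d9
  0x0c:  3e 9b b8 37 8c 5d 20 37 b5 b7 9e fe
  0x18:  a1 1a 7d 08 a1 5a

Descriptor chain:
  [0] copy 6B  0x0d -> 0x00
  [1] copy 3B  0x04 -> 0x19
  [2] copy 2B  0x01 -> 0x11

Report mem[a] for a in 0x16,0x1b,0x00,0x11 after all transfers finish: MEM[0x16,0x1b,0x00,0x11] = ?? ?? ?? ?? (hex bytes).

MEM[0x16,0x1b,0x00,0x11] = 9e ab 9b b8

[0] 0x0d->0x00 len=6 : 9b b8 37 8c 5d 20
[1] 0x04->0x19 len=3 : 5d 20 ab
[2] 0x01->0x11 len=2 : b8 37
query mem[0x16]=0x9e, mem[0x1b]=0xab, mem[0x00]=0x9b, mem[0x11]=0xb8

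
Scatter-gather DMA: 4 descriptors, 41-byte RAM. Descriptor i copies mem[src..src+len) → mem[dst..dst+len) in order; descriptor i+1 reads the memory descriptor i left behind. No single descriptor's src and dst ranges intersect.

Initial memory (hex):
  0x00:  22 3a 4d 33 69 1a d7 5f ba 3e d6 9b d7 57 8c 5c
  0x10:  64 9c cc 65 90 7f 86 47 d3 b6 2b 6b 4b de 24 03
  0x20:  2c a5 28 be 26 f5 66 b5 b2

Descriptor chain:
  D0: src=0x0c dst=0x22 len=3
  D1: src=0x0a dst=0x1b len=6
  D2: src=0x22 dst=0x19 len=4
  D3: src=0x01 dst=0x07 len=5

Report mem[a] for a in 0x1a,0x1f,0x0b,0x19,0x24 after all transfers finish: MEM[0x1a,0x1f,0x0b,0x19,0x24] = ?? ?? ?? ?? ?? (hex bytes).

MEM[0x1a,0x1f,0x0b,0x19,0x24] = 57 8c 1a d7 8c

#0 dst[0x22+3] := {0xd7,0x57,0x8c}
#1 dst[0x1b+6] := {0xd6,0x9b,0xd7,0x57,0x8c,0x5c}
#2 dst[0x19+4] := {0xd7,0x57,0x8c,0xf5}
#3 dst[0x07+5] := {0x3a,0x4d,0x33,0x69,0x1a}
query mem[0x1a]=0x57, mem[0x1f]=0x8c, mem[0x0b]=0x1a, mem[0x19]=0xd7, mem[0x24]=0x8c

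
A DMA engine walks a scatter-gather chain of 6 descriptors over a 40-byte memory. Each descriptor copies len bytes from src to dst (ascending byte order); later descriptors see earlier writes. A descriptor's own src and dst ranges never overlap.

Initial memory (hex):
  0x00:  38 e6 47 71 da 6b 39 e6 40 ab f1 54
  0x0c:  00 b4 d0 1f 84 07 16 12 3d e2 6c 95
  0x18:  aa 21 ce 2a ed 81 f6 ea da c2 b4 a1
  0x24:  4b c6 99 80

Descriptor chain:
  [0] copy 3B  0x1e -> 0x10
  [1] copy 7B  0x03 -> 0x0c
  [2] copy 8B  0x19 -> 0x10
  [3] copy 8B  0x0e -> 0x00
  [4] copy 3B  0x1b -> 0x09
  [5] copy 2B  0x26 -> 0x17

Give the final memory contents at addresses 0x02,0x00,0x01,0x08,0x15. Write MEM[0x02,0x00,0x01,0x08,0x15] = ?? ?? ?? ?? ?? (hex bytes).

MEM[0x02,0x00,0x01,0x08,0x15] = 21 6b 39 40 f6

#0 dst[0x10+3] := {0xf6,0xea,0xda}
#1 dst[0x0c+7] := {0x71,0xda,0x6b,0x39,0xe6,0x40,0xab}
#2 dst[0x10+8] := {0x21,0xce,0x2a,0xed,0x81,0xf6,0xea,0xda}
#3 dst[0x00+8] := {0x6b,0x39,0x21,0xce,0x2a,0xed,0x81,0xf6}
#4 dst[0x09+3] := {0x2a,0xed,0x81}
#5 dst[0x17+2] := {0x99,0x80}
query mem[0x02]=0x21, mem[0x00]=0x6b, mem[0x01]=0x39, mem[0x08]=0x40, mem[0x15]=0xf6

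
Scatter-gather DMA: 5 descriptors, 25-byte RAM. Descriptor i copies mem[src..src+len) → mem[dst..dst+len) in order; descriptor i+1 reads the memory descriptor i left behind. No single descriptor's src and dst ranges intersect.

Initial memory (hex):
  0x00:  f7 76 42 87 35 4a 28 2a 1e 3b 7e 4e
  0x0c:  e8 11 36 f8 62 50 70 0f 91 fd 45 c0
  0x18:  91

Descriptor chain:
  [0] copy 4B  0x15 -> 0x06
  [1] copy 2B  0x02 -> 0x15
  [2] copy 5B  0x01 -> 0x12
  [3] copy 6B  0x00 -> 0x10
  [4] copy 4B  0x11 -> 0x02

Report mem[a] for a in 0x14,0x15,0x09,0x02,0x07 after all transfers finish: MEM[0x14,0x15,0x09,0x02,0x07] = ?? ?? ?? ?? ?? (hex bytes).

MEM[0x14,0x15,0x09,0x02,0x07] = 35 4a 91 76 45

D0: mem[0x06..0x09] <- [fd 45 c0 91]
D1: mem[0x15..0x16] <- [42 87]
D2: mem[0x12..0x16] <- [76 42 87 35 4a]
D3: mem[0x10..0x15] <- [f7 76 42 87 35 4a]
D4: mem[0x02..0x05] <- [76 42 87 35]
query mem[0x14]=0x35, mem[0x15]=0x4a, mem[0x09]=0x91, mem[0x02]=0x76, mem[0x07]=0x45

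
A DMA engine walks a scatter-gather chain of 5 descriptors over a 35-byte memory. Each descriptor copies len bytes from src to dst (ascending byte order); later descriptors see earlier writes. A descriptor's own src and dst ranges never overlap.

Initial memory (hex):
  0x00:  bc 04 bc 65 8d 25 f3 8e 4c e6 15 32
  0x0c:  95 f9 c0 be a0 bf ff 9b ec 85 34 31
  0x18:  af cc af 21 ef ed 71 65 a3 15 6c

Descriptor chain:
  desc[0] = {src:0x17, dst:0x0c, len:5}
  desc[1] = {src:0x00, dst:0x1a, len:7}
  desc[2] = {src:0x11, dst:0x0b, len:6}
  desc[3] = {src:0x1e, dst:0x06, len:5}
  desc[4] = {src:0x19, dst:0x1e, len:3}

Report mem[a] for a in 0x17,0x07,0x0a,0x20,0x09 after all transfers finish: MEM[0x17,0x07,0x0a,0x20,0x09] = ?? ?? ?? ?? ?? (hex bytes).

MEM[0x17,0x07,0x0a,0x20,0x09] = 31 25 6c 04 15

#0 dst[0x0c+5] := {0x31,0xaf,0xcc,0xaf,0x21}
#1 dst[0x1a+7] := {0xbc,0x04,0xbc,0x65,0x8d,0x25,0xf3}
#2 dst[0x0b+6] := {0xbf,0xff,0x9b,0xec,0x85,0x34}
#3 dst[0x06+5] := {0x8d,0x25,0xf3,0x15,0x6c}
#4 dst[0x1e+3] := {0xcc,0xbc,0x04}
query mem[0x17]=0x31, mem[0x07]=0x25, mem[0x0a]=0x6c, mem[0x20]=0x04, mem[0x09]=0x15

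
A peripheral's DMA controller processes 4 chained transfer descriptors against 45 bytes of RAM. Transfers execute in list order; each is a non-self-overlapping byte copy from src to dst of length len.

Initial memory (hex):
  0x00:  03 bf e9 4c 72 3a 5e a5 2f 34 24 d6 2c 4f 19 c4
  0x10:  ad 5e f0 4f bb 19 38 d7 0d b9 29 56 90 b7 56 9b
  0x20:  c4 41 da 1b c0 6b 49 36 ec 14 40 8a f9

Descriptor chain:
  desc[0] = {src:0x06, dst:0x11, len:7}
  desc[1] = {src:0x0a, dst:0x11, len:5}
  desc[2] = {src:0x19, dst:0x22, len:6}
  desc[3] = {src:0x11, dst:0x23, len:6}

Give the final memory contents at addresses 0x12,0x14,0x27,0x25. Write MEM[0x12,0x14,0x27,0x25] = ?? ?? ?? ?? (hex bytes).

#0 dst[0x11+7] := {0x5e,0xa5,0x2f,0x34,0x24,0xd6,0x2c}
#1 dst[0x11+5] := {0x24,0xd6,0x2c,0x4f,0x19}
#2 dst[0x22+6] := {0xb9,0x29,0x56,0x90,0xb7,0x56}
#3 dst[0x23+6] := {0x24,0xd6,0x2c,0x4f,0x19,0xd6}
query mem[0x12]=0xd6, mem[0x14]=0x4f, mem[0x27]=0x19, mem[0x25]=0x2c

MEM[0x12,0x14,0x27,0x25] = d6 4f 19 2c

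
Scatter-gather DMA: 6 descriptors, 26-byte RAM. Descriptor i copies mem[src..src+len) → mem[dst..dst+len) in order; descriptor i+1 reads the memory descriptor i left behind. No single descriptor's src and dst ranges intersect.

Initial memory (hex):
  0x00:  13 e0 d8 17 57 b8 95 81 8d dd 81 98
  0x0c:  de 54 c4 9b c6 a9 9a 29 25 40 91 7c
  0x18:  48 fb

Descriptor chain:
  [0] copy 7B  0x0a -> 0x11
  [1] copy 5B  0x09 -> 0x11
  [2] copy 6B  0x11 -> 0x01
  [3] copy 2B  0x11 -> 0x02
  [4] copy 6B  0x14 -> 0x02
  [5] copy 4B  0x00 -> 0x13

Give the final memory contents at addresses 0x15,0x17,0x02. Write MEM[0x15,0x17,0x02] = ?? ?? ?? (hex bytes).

[0] 0x0a->0x11 len=7 : 81 98 de 54 c4 9b c6
[1] 0x09->0x11 len=5 : dd 81 98 de 54
[2] 0x11->0x01 len=6 : dd 81 98 de 54 9b
[3] 0x11->0x02 len=2 : dd 81
[4] 0x14->0x02 len=6 : de 54 9b c6 48 fb
[5] 0x00->0x13 len=4 : 13 dd de 54
query mem[0x15]=0xde, mem[0x17]=0xc6, mem[0x02]=0xde

MEM[0x15,0x17,0x02] = de c6 de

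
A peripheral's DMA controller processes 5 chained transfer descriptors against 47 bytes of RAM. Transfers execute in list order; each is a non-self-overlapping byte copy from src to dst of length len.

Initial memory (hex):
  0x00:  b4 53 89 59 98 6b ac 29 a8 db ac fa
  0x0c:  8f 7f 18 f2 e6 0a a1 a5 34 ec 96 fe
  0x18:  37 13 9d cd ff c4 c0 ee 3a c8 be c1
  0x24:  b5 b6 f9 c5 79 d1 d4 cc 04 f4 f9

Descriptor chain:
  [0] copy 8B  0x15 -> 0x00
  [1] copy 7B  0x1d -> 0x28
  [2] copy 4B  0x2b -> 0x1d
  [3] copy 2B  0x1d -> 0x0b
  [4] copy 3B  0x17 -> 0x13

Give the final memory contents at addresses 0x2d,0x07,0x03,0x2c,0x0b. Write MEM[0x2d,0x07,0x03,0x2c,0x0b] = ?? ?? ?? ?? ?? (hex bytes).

MEM[0x2d,0x07,0x03,0x2c,0x0b] = be ff 37 c8 3a

#0 dst[0x00+8] := {0xec,0x96,0xfe,0x37,0x13,0x9d,0xcd,0xff}
#1 dst[0x28+7] := {0xc4,0xc0,0xee,0x3a,0xc8,0xbe,0xc1}
#2 dst[0x1d+4] := {0x3a,0xc8,0xbe,0xc1}
#3 dst[0x0b+2] := {0x3a,0xc8}
#4 dst[0x13+3] := {0xfe,0x37,0x13}
query mem[0x2d]=0xbe, mem[0x07]=0xff, mem[0x03]=0x37, mem[0x2c]=0xc8, mem[0x0b]=0x3a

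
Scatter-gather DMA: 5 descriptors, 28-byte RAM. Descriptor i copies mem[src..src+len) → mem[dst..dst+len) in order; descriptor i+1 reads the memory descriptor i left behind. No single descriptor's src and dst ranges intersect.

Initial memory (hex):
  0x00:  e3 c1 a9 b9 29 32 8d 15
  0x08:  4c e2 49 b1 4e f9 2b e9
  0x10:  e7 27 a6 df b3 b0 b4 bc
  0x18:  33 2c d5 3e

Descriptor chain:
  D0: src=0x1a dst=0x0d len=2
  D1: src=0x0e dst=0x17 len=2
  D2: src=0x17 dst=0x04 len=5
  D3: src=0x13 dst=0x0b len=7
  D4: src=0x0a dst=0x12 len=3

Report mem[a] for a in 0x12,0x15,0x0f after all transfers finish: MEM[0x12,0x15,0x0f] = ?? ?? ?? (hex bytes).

MEM[0x12,0x15,0x0f] = 49 b0 3e

[0] 0x1a->0x0d len=2 : d5 3e
[1] 0x0e->0x17 len=2 : 3e e9
[2] 0x17->0x04 len=5 : 3e e9 2c d5 3e
[3] 0x13->0x0b len=7 : df b3 b0 b4 3e e9 2c
[4] 0x0a->0x12 len=3 : 49 df b3
query mem[0x12]=0x49, mem[0x15]=0xb0, mem[0x0f]=0x3e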